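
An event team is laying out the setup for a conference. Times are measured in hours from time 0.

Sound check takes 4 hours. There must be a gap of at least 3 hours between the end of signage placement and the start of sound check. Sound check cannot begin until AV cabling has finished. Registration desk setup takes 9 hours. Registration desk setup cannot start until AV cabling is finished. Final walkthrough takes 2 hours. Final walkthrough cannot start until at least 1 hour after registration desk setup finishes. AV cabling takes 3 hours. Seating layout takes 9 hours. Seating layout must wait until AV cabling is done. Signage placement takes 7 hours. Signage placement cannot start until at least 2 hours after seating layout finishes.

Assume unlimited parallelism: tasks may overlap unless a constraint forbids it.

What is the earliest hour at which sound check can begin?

AV cabling has no prerequisites, so it starts at hour 0 and finishes at hour 3.
Seating layout waits on AV cabling (finishes hour 3), so it starts at hour 3 and finishes at 3 + 9 = hour 12.
After seating layout (finishes hour 12, plus 2-hour gap → hour 14), signage placement can start at hour 14 and finishes at hour 21.
Sound check waits on signage placement (finishes hour 21, plus 3-hour gap → hour 24); AV cabling (finishes hour 3). The latest of these is hour 24, which is the earliest sound check can start.

24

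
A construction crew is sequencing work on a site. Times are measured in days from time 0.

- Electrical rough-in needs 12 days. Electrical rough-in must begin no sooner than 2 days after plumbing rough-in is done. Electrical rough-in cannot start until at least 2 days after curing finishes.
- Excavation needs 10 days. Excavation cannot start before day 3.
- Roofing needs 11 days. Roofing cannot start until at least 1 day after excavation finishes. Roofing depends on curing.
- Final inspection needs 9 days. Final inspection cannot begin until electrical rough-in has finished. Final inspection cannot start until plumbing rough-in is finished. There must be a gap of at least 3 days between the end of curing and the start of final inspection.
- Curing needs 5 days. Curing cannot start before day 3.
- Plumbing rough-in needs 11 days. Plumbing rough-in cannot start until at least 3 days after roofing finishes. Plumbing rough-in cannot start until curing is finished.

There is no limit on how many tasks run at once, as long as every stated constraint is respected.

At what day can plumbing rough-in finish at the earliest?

After its own release at day 3, curing can start at day 3 and finishes at day 8.
After its own release at day 3, excavation can start at day 3 and finishes at day 13.
Roofing needs all of excavation (finishes day 13, plus 1-day gap → day 14); curing (finishes day 8). That puts its earliest start at day 14; it finishes at 14 + 11 = day 25.
Plumbing rough-in cannot start until roofing (finishes day 25, plus 3-day gap → day 28); curing (finishes day 8). The controlling bound is day 28, so plumbing rough-in finishes at 28 + 11 = day 39.

39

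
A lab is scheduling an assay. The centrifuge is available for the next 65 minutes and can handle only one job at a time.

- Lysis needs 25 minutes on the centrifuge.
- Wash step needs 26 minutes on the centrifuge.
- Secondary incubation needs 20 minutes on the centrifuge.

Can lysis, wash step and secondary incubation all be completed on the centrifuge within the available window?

Running back to back, the jobs need 25 + 26 + 20 = 71 minutes on the centrifuge.
Since 71 > 65, they cannot all fit.

No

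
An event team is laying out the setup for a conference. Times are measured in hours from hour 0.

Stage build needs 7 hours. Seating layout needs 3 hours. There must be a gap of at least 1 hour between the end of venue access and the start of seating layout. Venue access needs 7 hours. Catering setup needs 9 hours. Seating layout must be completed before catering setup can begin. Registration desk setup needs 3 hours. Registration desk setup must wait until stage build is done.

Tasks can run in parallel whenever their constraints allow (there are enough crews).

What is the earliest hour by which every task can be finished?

Stage build has no prerequisites, so it starts at hour 0 and finishes at hour 7.
Registration desk setup waits on stage build (finishes hour 7), so it starts at hour 7 and finishes at 7 + 3 = hour 10.
Venue access can start immediately at hour 0; it finishes at hour 7.
Seating layout cannot begin until venue access (finishes hour 7, plus 1-hour gap → hour 8). It runs from hour 8 to 8 + 3 = hour 11.
Catering setup waits on seating layout (finishes hour 11), so it starts at hour 11 and finishes at 11 + 9 = hour 20.
All tasks are finished once the last one completes. Finish times: Venue access at 7, Stage build at 7, Seating layout at 11, Registration desk setup at 10, Catering setup at 20. The latest is hour 20.

20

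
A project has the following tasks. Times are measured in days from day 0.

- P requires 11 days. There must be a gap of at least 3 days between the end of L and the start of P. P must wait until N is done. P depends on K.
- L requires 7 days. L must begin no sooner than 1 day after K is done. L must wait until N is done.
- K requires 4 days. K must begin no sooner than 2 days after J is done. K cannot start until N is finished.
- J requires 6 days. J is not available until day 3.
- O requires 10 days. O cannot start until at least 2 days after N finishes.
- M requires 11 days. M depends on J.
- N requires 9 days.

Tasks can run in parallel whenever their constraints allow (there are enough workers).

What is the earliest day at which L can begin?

16

Nothing blocks N, so it runs from day 0 to day 9.
J waits on its own release at day 3, so it starts at day 3 and finishes at 3 + 6 = day 9.
K needs all of J (finishes day 9, plus 2-day gap → day 11); N (finishes day 9). That puts its earliest start at day 11; it finishes at 11 + 4 = day 15.
L waits on K (finishes day 15, plus 1-day gap → day 16); N (finishes day 9). The latest of these is day 16, which is the earliest L can start.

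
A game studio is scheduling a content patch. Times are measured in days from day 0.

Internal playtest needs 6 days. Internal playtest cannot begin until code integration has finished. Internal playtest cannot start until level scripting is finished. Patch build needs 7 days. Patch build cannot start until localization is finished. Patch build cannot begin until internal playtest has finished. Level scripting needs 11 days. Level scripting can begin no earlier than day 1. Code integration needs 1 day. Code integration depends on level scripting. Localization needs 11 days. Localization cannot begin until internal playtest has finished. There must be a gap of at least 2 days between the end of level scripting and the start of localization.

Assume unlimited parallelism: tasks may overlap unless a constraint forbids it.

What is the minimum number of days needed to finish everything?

Level scripting cannot begin until its own release at day 1. It runs from day 1 to 1 + 11 = day 12.
Code integration cannot begin until level scripting (finishes day 12). It runs from day 12 to 12 + 1 = day 13.
Internal playtest has to wait for code integration (finishes day 13); level scripting (finishes day 12). The latest of these is day 13, so internal playtest runs day 13 to 13 + 6 = day 19.
For localization: internal playtest (finishes day 19); level scripting (finishes day 12, plus 2-day gap → day 14). Taking the maximum gives a start of day 19, and it finishes at 19 + 11 = day 30.
Patch build has to wait for localization (finishes day 30); internal playtest (finishes day 19). The latest of these is day 30, so patch build runs day 30 to 30 + 7 = day 37.
All tasks are finished once the last one completes. Finish times: Level scripting at 12, Code integration at 13, Internal playtest at 19, Localization at 30, Patch build at 37. The latest is day 37.

37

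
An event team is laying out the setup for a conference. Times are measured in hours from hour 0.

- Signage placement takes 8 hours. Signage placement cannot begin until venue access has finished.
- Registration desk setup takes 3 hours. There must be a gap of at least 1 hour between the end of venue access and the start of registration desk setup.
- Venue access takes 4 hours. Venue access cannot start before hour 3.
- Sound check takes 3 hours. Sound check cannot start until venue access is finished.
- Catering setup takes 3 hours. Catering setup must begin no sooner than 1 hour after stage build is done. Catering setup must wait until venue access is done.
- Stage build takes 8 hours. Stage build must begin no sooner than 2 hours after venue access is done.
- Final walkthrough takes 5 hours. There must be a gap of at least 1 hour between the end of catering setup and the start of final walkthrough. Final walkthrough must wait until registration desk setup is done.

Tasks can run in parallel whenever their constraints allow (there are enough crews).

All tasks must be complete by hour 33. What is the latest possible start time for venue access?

9

Final walkthrough has no dependents, so it just needs to finish by hour 33. Starting by 33 − 5 = hour 28 achieves that.
Catering setup must finish before final walkthrough (must start by hour 28, minus 1-hour gap → hour 27). With a 3-hour duration, catering setup must start by 27 − 3 = hour 24.
Since catering setup (must start by hour 24, minus 1-hour gap → hour 23) depends on it, stage build must finish by hour 23. Backing off its 8-hour duration gives a latest start of hour 15.
Registration desk setup feeds into final walkthrough (must start by hour 28); so registration desk setup must finish by hour 28 and therefore start by hour 25.
Nothing follows signage placement; the deadline of hour 33 is its only limit. It must start by 33 − 8 = hour 25.
Sound check has no dependents, so it just needs to finish by hour 33. Starting by 33 − 3 = hour 30 achieves that.
For venue access: stage build (must start by hour 15, minus 2-hour gap → hour 13); registration desk setup (must start by hour 25, minus 1-hour gap → hour 24); signage placement (must start by hour 25); catering setup (must start by hour 24); sound check (must start by hour 30). The most restrictive is hour 13; with a 4-hour duration, venue access must start by hour 9.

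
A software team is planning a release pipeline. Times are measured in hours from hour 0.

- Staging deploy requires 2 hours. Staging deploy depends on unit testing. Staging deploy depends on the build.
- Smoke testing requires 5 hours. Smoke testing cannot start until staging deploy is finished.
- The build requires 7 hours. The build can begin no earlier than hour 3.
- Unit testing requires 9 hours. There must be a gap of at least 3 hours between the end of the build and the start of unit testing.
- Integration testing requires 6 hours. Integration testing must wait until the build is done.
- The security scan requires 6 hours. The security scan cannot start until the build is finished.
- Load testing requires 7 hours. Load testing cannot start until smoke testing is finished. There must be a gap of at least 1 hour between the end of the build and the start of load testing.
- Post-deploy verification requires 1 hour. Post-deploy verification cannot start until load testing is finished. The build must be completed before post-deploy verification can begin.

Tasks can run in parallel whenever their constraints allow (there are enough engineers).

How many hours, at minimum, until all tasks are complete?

After its own release at hour 3, the build can start at hour 3 and finishes at hour 10.
The security scan waits on the build (finishes hour 10), so it starts at hour 10 and finishes at 10 + 6 = hour 16.
Integration testing waits on the build (finishes hour 10), so it starts at hour 10 and finishes at 10 + 6 = hour 16.
Unit testing cannot begin until the build (finishes hour 10, plus 3-hour gap → hour 13). It runs from hour 13 to 13 + 9 = hour 22.
Staging deploy needs all of unit testing (finishes hour 22); the build (finishes hour 10). That puts its earliest start at hour 22; it finishes at 22 + 2 = hour 24.
After staging deploy (finishes hour 24), smoke testing can start at hour 24 and finishes at hour 29.
Load testing has to wait for smoke testing (finishes hour 29); the build (finishes hour 10, plus 1-hour gap → hour 11). The latest of these is hour 29, so load testing runs hour 29 to 29 + 7 = hour 36.
Post-deploy verification cannot start until load testing (finishes hour 36); the build (finishes hour 10). The controlling bound is hour 36, so post-deploy verification finishes at 36 + 1 = hour 37.
All tasks are finished once the last one completes. Finish times: The build at 10, Unit testing at 22, Integration testing at 16, The security scan at 16, Staging deploy at 24, Smoke testing at 29, Load testing at 36, Post-deploy verification at 37. The latest is hour 37.

37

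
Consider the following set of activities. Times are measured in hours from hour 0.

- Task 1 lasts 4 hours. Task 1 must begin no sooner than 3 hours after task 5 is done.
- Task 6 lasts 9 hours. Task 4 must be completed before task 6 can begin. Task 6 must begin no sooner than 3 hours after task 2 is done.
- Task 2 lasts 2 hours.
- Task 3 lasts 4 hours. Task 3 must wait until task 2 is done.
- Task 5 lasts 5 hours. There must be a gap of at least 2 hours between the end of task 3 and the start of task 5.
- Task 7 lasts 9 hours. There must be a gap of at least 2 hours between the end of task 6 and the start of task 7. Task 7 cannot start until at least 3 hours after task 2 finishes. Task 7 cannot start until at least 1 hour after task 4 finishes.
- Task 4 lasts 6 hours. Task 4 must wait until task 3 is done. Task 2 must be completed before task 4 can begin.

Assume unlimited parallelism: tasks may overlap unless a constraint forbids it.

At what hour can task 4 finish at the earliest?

12

Task 2 can start immediately at hour 0; it finishes at hour 2.
After task 2 (finishes hour 2), task 3 can start at hour 2 and finishes at hour 6.
Task 4 needs all of task 3 (finishes hour 6); task 2 (finishes hour 2). That puts its earliest start at hour 6; it finishes at 6 + 6 = hour 12.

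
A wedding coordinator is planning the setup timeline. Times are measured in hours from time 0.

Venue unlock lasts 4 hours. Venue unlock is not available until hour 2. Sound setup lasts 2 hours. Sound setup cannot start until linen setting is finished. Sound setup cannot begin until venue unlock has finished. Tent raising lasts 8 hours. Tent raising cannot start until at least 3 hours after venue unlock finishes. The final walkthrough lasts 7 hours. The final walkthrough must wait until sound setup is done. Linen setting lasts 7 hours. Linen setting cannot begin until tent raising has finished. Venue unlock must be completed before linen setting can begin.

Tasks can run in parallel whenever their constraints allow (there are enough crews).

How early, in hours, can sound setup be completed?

Venue unlock cannot begin until its own release at hour 2. It runs from hour 2 to 2 + 4 = hour 6.
Tent raising cannot begin until venue unlock (finishes hour 6, plus 3-hour gap → hour 9). It runs from hour 9 to 9 + 8 = hour 17.
Linen setting needs all of tent raising (finishes hour 17); venue unlock (finishes hour 6). That puts its earliest start at hour 17; it finishes at 17 + 7 = hour 24.
For sound setup: linen setting (finishes hour 24); venue unlock (finishes hour 6). Taking the maximum gives a start of hour 24, and it finishes at 24 + 2 = hour 26.

26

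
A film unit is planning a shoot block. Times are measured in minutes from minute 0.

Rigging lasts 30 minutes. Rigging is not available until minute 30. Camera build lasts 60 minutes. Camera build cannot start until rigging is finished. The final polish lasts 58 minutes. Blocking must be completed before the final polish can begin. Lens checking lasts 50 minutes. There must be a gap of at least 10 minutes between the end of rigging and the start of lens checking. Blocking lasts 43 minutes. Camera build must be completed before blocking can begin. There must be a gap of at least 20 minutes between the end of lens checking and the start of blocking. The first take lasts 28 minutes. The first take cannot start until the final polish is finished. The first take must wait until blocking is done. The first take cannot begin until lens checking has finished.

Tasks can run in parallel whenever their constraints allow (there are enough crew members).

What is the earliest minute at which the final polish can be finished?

Rigging waits on its own release at minute 30, so it starts at minute 30 and finishes at 30 + 30 = minute 60.
After rigging (finishes minute 60, plus 10-minute gap → minute 70), lens checking can start at minute 70 and finishes at minute 120.
After rigging (finishes minute 60), camera build can start at minute 60 and finishes at minute 120.
Blocking cannot start until camera build (finishes minute 120); lens checking (finishes minute 120, plus 20-minute gap → minute 140). The controlling bound is minute 140, so blocking finishes at 140 + 43 = minute 183.
The final polish waits on blocking (finishes minute 183), so it starts at minute 183 and finishes at 183 + 58 = minute 241.

241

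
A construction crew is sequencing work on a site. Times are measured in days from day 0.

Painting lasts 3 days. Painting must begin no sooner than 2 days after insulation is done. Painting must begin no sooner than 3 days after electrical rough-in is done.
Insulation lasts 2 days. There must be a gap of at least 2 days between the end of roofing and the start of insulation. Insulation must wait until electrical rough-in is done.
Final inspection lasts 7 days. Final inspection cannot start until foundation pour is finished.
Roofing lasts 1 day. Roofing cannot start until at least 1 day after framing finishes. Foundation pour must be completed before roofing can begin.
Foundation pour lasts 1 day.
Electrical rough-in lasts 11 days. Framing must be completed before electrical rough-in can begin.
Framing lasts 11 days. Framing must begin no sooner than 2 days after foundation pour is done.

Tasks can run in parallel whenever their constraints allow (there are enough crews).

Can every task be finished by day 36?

Nothing blocks foundation pour, so it runs from day 0 to day 1.
After foundation pour (finishes day 1), final inspection can start at day 1 and finishes at day 8.
Framing cannot begin until foundation pour (finishes day 1, plus 2-day gap → day 3). It runs from day 3 to 3 + 11 = day 14.
Electrical rough-in cannot begin until framing (finishes day 14). It runs from day 14 to 14 + 11 = day 25.
For roofing: framing (finishes day 14, plus 1-day gap → day 15); foundation pour (finishes day 1). Taking the maximum gives a start of day 15, and it finishes at 15 + 1 = day 16.
Insulation has to wait for roofing (finishes day 16, plus 2-day gap → day 18); electrical rough-in (finishes day 25). The latest of these is day 25, so insulation runs day 25 to 25 + 2 = day 27.
Painting needs all of insulation (finishes day 27, plus 2-day gap → day 29); electrical rough-in (finishes day 25, plus 3-day gap → day 28). That puts its earliest start at day 29; it finishes at 29 + 3 = day 32.
Every task is finished by day 32, which is no later than the deadline of 36, so the schedule is feasible.

Yes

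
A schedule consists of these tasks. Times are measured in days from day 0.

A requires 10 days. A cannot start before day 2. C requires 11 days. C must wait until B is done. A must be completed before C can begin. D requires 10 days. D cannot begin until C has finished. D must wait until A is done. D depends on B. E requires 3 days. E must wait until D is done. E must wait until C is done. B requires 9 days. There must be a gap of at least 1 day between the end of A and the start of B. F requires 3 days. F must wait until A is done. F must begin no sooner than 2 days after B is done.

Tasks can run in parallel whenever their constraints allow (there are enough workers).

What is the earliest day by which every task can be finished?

46

A waits on its own release at day 2, so it starts at day 2 and finishes at 2 + 10 = day 12.
After A (finishes day 12, plus 1-day gap → day 13), B can start at day 13 and finishes at day 22.
For F: A (finishes day 12); B (finishes day 22, plus 2-day gap → day 24). Taking the maximum gives a start of day 24, and it finishes at 24 + 3 = day 27.
C has to wait for B (finishes day 22); A (finishes day 12). The latest of these is day 22, so C runs day 22 to 22 + 11 = day 33.
D needs all of C (finishes day 33); A (finishes day 12); B (finishes day 22). That puts its earliest start at day 33; it finishes at 33 + 10 = day 43.
E cannot start until D (finishes day 43); C (finishes day 33). The controlling bound is day 43, so E finishes at 43 + 3 = day 46.
All tasks are finished once the last one completes. Finish times: A at 12, B at 22, C at 33, D at 43, E at 46, F at 27. The latest is day 46.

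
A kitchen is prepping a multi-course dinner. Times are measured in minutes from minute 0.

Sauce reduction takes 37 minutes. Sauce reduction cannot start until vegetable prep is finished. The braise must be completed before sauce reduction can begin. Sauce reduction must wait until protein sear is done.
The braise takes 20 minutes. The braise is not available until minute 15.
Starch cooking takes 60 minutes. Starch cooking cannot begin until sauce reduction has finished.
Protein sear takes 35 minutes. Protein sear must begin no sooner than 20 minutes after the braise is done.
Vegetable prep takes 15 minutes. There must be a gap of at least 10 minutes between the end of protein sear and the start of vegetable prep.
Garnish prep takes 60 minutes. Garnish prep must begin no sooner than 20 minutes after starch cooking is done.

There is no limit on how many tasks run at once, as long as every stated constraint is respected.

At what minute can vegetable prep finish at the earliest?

115

The braise waits on its own release at minute 15, so it starts at minute 15 and finishes at 15 + 20 = minute 35.
Protein sear cannot begin until the braise (finishes minute 35, plus 20-minute gap → minute 55). It runs from minute 55 to 55 + 35 = minute 90.
Vegetable prep waits on protein sear (finishes minute 90, plus 10-minute gap → minute 100), so it starts at minute 100 and finishes at 100 + 15 = minute 115.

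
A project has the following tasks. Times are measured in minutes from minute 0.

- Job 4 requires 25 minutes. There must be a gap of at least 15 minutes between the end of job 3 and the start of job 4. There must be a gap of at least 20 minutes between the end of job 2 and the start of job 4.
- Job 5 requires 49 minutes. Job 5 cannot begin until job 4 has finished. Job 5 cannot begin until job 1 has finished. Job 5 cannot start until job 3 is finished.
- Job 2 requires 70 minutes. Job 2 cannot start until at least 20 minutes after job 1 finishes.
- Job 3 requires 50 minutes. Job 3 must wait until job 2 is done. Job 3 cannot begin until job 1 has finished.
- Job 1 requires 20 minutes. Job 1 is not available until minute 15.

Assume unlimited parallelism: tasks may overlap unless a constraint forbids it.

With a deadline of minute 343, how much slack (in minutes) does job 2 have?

79

After its own release at minute 15, job 1 can start at minute 15 and finishes at minute 35.
After job 1 (finishes minute 35, plus 20-minute gap → minute 55), job 2 can start at minute 55 and finishes at minute 125.

Working backward from the deadline:
Nothing follows job 5; the deadline of minute 343 is its only limit. It must start by 343 − 49 = minute 294.
Job 4 feeds into job 5 (must start by minute 294); so job 4 must finish by minute 294 and therefore start by minute 269.
Job 3 must finish in time for job 4 (must start by minute 269, minus 15-minute gap → minute 254); job 5 (must start by minute 294). The tightest is minute 254, so job 3 must start by 254 − 50 = minute 204.
Job 2 must finish in time for job 3 (must start by minute 204); job 4 (must start by minute 269, minus 20-minute gap → minute 249). The tightest is minute 204, so job 2 must start by 204 − 70 = minute 134.
So job 2 can start as early as minute 55 and as late as minute 134, giving 134 − 55 = 79 minutes of slack.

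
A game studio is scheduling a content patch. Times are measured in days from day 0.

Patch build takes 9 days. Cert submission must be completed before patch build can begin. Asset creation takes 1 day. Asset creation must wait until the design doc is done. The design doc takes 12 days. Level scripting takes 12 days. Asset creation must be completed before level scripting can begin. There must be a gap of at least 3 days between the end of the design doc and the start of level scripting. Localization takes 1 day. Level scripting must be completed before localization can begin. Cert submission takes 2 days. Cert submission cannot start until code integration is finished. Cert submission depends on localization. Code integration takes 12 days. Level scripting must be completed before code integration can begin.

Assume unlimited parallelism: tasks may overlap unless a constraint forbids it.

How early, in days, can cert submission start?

The design doc has no prerequisites, so it starts at day 0 and finishes at day 12.
After the design doc (finishes day 12), asset creation can start at day 12 and finishes at day 13.
Level scripting cannot start until asset creation (finishes day 13); the design doc (finishes day 12, plus 3-day gap → day 15). The controlling bound is day 15, so level scripting finishes at 15 + 12 = day 27.
After level scripting (finishes day 27), localization can start at day 27 and finishes at day 28.
After level scripting (finishes day 27), code integration can start at day 27 and finishes at day 39.
Cert submission waits on code integration (finishes day 39); localization (finishes day 28). The latest of these is day 39, which is the earliest cert submission can start.

39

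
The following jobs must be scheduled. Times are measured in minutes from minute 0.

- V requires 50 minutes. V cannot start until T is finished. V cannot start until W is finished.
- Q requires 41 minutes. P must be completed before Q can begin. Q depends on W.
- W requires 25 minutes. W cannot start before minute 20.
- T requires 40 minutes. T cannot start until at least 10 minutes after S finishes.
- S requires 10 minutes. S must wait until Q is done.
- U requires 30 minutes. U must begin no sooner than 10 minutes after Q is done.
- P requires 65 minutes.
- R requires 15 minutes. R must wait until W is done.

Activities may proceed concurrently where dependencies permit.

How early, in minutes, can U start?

W cannot begin until its own release at minute 20. It runs from minute 20 to 20 + 25 = minute 45.
P can start immediately at minute 0; it finishes at minute 65.
For Q: P (finishes minute 65); W (finishes minute 45). Taking the maximum gives a start of minute 65, and it finishes at 65 + 41 = minute 106.
U waits on Q (finishes minute 106, plus 10-minute gap → minute 116), so the earliest it can start is minute 116.

116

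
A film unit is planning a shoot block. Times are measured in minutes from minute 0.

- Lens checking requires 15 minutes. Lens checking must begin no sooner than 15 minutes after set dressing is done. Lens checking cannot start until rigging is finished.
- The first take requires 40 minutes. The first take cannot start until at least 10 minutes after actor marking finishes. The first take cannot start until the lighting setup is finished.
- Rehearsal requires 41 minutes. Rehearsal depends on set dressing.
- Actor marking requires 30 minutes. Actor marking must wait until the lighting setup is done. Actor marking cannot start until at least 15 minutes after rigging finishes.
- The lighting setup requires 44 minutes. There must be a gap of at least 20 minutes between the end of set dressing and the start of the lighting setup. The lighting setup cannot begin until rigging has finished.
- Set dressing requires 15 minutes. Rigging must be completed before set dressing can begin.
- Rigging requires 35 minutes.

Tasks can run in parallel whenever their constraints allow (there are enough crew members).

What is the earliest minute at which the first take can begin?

Nothing blocks rigging, so it runs from minute 0 to minute 35.
After rigging (finishes minute 35), set dressing can start at minute 35 and finishes at minute 50.
The lighting setup has to wait for set dressing (finishes minute 50, plus 20-minute gap → minute 70); rigging (finishes minute 35). The latest of these is minute 70, so the lighting setup runs minute 70 to 70 + 44 = minute 114.
Actor marking cannot start until the lighting setup (finishes minute 114); rigging (finishes minute 35, plus 15-minute gap → minute 50). The controlling bound is minute 114, so actor marking finishes at 114 + 30 = minute 144.
The first take waits on actor marking (finishes minute 144, plus 10-minute gap → minute 154); the lighting setup (finishes minute 114). The latest of these is minute 154, which is the earliest the first take can start.

154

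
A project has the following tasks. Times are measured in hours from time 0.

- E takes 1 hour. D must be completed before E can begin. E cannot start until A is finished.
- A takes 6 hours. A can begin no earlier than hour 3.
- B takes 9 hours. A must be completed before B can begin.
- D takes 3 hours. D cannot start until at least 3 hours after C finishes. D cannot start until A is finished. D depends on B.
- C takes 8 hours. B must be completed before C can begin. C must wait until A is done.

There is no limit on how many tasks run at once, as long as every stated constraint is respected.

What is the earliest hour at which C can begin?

18

A waits on its own release at hour 3, so it starts at hour 3 and finishes at 3 + 6 = hour 9.
After A (finishes hour 9), B can start at hour 9 and finishes at hour 18.
C waits on B (finishes hour 18); A (finishes hour 9). The latest of these is hour 18, which is the earliest C can start.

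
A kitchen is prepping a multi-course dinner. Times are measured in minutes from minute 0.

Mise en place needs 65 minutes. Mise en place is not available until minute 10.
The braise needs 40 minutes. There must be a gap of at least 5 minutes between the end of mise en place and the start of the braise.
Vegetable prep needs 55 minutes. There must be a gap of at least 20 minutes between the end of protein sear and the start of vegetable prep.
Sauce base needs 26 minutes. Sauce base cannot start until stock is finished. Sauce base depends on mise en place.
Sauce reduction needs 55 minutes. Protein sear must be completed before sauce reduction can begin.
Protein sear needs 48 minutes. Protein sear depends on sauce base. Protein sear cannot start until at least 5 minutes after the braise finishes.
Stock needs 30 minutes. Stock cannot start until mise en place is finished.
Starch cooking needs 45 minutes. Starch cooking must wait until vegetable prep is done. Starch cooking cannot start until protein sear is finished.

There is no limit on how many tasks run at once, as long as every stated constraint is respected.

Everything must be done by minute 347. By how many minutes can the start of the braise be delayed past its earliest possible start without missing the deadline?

54

Mise en place waits on its own release at minute 10, so it starts at minute 10 and finishes at 10 + 65 = minute 75.
After mise en place (finishes minute 75, plus 5-minute gap → minute 80), the braise can start at minute 80 and finishes at minute 120.

Working backward from the deadline:
To finish by minute 347, starch cooking (duration 45) must start no later than minute 302.
Since starch cooking (must start by minute 302) depends on it, vegetable prep must finish by minute 302. Backing off its 55-minute duration gives a latest start of minute 247.
To finish by minute 347, sauce reduction (duration 55) must start no later than minute 292.
For protein sear: vegetable prep (must start by minute 247, minus 20-minute gap → minute 227); sauce reduction (must start by minute 292); starch cooking (must start by minute 302). The most restrictive is minute 227; with a 48-minute duration, protein sear must start by minute 179.
The braise has to be done before protein sear (must start by minute 179, minus 5-minute gap → minute 174). That means finishing by minute 174, i.e. starting by 174 − 40 = minute 134.
So the braise can start as early as minute 80 and as late as minute 134, giving 134 − 80 = 54 minutes of slack.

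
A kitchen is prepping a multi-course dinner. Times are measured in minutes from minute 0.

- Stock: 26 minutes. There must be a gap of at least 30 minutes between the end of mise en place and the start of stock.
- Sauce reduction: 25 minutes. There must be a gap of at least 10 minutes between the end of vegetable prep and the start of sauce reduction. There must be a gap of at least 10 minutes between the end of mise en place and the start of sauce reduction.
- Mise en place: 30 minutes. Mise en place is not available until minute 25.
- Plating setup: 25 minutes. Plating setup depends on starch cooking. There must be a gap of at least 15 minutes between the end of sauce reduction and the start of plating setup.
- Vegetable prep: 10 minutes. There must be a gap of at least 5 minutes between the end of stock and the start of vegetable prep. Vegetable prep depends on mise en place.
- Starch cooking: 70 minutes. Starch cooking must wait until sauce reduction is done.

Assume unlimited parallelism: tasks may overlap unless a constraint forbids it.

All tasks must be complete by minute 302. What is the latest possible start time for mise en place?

Plating setup has no dependents, so it just needs to finish by minute 302. Starting by 302 − 25 = minute 277 achieves that.
Since plating setup (must start by minute 277) depends on it, starch cooking must finish by minute 277. Backing off its 70-minute duration gives a latest start of minute 207.
Sauce reduction has several dependents: starch cooking (must start by minute 207); plating setup (must start by minute 277, minus 15-minute gap → minute 262). The earliest of those limits is minute 207, so sauce reduction must start by 207 − 25 = minute 182.
Vegetable prep must finish before sauce reduction (must start by minute 182, minus 10-minute gap → minute 172). With a 10-minute duration, vegetable prep must start by 172 − 10 = minute 162.
Stock feeds into vegetable prep (must start by minute 162, minus 5-minute gap → minute 157); so stock must finish by minute 157 and therefore start by minute 131.
Mise en place has several dependents: stock (must start by minute 131, minus 30-minute gap → minute 101); vegetable prep (must start by minute 162); sauce reduction (must start by minute 182, minus 10-minute gap → minute 172). The earliest of those limits is minute 101, so mise en place must start by 101 − 30 = minute 71.

71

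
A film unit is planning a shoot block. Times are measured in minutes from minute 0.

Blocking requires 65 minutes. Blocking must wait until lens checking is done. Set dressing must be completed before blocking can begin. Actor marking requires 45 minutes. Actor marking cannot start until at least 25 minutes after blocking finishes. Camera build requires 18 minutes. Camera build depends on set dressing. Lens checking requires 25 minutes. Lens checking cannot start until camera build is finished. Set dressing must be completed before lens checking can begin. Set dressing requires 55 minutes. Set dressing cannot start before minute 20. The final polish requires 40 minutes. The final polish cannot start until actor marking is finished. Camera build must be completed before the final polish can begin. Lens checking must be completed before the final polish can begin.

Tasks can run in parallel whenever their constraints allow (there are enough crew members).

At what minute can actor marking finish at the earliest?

253

Set dressing waits on its own release at minute 20, so it starts at minute 20 and finishes at 20 + 55 = minute 75.
Camera build cannot begin until set dressing (finishes minute 75). It runs from minute 75 to 75 + 18 = minute 93.
Lens checking has to wait for camera build (finishes minute 93); set dressing (finishes minute 75). The latest of these is minute 93, so lens checking runs minute 93 to 93 + 25 = minute 118.
Blocking cannot start until lens checking (finishes minute 118); set dressing (finishes minute 75). The controlling bound is minute 118, so blocking finishes at 118 + 65 = minute 183.
Actor marking waits on blocking (finishes minute 183, plus 25-minute gap → minute 208), so it starts at minute 208 and finishes at 208 + 45 = minute 253.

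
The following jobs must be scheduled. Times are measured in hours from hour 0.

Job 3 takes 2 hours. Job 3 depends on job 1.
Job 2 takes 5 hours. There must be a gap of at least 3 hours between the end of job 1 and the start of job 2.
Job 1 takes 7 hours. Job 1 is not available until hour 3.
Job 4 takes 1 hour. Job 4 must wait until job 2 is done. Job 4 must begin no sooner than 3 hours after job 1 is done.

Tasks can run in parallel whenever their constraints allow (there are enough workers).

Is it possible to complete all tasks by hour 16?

No

Job 1 cannot begin until its own release at hour 3. It runs from hour 3 to 3 + 7 = hour 10.
Job 3 waits on job 1 (finishes hour 10), so it starts at hour 10 and finishes at 10 + 2 = hour 12.
Job 2 waits on job 1 (finishes hour 10, plus 3-hour gap → hour 13), so it starts at hour 13 and finishes at 13 + 5 = hour 18.
Job 4 has to wait for job 2 (finishes hour 18); job 1 (finishes hour 10, plus 3-hour gap → hour 13). The latest of these is hour 18, so job 4 runs hour 18 to 18 + 1 = hour 19.
The earliest everything can be done is hour 19, which is after the deadline of 16, so it is not possible.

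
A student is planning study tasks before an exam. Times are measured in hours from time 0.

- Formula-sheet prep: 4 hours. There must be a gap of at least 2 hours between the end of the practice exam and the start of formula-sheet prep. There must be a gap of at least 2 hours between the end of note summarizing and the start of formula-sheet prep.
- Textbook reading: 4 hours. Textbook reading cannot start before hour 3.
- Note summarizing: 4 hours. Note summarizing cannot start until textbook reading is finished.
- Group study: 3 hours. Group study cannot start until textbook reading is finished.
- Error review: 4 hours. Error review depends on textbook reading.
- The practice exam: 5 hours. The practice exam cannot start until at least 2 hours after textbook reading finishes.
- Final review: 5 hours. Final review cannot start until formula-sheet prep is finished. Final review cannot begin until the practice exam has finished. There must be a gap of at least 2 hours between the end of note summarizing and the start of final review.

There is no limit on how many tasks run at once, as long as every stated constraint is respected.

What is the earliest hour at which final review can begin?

Textbook reading waits on its own release at hour 3, so it starts at hour 3 and finishes at 3 + 4 = hour 7.
After textbook reading (finishes hour 7), note summarizing can start at hour 7 and finishes at hour 11.
After textbook reading (finishes hour 7, plus 2-hour gap → hour 9), the practice exam can start at hour 9 and finishes at hour 14.
Formula-sheet prep needs all of the practice exam (finishes hour 14, plus 2-hour gap → hour 16); note summarizing (finishes hour 11, plus 2-hour gap → hour 13). That puts its earliest start at hour 16; it finishes at 16 + 4 = hour 20.
Final review waits on formula-sheet prep (finishes hour 20); the practice exam (finishes hour 14); note summarizing (finishes hour 11, plus 2-hour gap → hour 13). The latest of these is hour 20, which is the earliest final review can start.

20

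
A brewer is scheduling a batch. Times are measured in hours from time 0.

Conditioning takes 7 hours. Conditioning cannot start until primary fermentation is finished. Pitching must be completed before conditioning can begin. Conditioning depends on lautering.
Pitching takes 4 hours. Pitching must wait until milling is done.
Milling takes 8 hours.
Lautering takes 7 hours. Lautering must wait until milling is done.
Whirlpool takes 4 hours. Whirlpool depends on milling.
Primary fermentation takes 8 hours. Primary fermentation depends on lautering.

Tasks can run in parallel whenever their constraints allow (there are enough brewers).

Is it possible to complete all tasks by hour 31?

Milling can start immediately at hour 0; it finishes at hour 8.
Pitching waits on milling (finishes hour 8), so it starts at hour 8 and finishes at 8 + 4 = hour 12.
After milling (finishes hour 8), whirlpool can start at hour 8 and finishes at hour 12.
Lautering waits on milling (finishes hour 8), so it starts at hour 8 and finishes at 8 + 7 = hour 15.
Primary fermentation cannot begin until lautering (finishes hour 15). It runs from hour 15 to 15 + 8 = hour 23.
Conditioning has to wait for primary fermentation (finishes hour 23); pitching (finishes hour 12); lautering (finishes hour 15). The latest of these is hour 23, so conditioning runs hour 23 to 23 + 7 = hour 30.
Every task is finished by hour 30, which is no later than the deadline of 31, so the schedule is feasible.

Yes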